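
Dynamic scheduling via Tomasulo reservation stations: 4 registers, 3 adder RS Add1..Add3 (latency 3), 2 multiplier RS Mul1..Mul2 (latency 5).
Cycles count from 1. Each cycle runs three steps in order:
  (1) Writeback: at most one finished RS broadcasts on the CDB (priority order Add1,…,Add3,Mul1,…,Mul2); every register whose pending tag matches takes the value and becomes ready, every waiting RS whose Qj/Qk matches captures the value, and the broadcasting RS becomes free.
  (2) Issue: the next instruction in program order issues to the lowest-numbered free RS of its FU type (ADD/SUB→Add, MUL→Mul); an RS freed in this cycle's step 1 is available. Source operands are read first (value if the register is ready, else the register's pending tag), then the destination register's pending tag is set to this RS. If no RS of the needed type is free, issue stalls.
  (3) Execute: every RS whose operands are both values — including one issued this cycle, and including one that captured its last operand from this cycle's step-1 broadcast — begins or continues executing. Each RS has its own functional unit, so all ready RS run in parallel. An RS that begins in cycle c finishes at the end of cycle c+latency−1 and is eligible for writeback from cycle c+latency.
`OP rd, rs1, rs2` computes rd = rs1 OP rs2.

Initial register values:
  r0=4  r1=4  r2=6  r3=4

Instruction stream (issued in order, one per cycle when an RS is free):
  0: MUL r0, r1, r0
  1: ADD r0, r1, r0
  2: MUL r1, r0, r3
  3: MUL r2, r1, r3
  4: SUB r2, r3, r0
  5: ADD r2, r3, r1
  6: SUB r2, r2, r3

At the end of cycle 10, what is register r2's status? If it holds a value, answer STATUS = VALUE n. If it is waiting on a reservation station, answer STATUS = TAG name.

  c1: issue MUL r0<-Mul1  regs: r0:Mul1,r1:4,r2:6,r3:4
  c2: issue ADD r0<-Add1  regs: r0:Add1,r1:4,r2:6,r3:4
  c3: issue MUL r1<-Mul2  regs: r0:Add1,r1:Mul2,r2:6,r3:4
  c4: stall  regs: r0:Add1,r1:Mul2,r2:6,r3:4
  c5: stall  regs: r0:Add1,r1:Mul2,r2:6,r3:4
  c6: CDB Mul1=16; issue MUL r2<-Mul1  regs: r0:Add1,r1:Mul2,r2:Mul1,r3:4
  c7: issue SUB r2<-Add2  regs: r0:Add1,r1:Mul2,r2:Add2,r3:4
  c8: issue ADD r2<-Add3  regs: r0:Add1,r1:Mul2,r2:Add3,r3:4
  c9: CDB Add1=20; issue SUB r2<-Add1  regs: r0:20,r1:Mul2,r2:Add1,r3:4
  c10: -  regs: r0:20,r1:Mul2,r2:Add1,r3:4

STATUS = TAG Add1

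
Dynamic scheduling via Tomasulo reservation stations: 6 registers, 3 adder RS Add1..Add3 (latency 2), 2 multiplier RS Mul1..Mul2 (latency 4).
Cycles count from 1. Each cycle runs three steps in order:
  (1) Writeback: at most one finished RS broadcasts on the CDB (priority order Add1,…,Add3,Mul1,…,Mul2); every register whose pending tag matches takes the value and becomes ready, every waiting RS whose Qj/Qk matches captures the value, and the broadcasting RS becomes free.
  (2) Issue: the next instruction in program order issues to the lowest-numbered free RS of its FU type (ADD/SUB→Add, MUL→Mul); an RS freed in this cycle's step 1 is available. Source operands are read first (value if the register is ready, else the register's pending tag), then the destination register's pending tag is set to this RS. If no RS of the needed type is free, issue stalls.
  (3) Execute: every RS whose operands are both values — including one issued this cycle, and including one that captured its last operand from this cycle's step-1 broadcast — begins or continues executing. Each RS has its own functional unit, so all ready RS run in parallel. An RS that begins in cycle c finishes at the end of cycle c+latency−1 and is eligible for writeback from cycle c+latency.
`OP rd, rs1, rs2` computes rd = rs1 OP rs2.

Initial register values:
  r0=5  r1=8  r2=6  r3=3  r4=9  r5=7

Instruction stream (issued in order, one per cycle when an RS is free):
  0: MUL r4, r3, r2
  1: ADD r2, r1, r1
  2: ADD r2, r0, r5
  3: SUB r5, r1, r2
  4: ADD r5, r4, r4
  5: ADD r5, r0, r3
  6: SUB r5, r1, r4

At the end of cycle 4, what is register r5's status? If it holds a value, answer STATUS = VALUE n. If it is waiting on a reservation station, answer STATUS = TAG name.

STATUS = TAG Add1

c1: issue MUL r4<-Mul1 | r0:5,r1:8,r2:6,r3:3,r4:Mul1,r5:7
c2: issue ADD r2<-Add1 | r0:5,r1:8,r2:Add1,r3:3,r4:Mul1,r5:7
c3: issue ADD r2<-Add2 | r0:5,r1:8,r2:Add2,r3:3,r4:Mul1,r5:7
c4: CDB Add1=16; issue SUB r5<-Add1 | r0:5,r1:8,r2:Add2,r3:3,r4:Mul1,r5:Add1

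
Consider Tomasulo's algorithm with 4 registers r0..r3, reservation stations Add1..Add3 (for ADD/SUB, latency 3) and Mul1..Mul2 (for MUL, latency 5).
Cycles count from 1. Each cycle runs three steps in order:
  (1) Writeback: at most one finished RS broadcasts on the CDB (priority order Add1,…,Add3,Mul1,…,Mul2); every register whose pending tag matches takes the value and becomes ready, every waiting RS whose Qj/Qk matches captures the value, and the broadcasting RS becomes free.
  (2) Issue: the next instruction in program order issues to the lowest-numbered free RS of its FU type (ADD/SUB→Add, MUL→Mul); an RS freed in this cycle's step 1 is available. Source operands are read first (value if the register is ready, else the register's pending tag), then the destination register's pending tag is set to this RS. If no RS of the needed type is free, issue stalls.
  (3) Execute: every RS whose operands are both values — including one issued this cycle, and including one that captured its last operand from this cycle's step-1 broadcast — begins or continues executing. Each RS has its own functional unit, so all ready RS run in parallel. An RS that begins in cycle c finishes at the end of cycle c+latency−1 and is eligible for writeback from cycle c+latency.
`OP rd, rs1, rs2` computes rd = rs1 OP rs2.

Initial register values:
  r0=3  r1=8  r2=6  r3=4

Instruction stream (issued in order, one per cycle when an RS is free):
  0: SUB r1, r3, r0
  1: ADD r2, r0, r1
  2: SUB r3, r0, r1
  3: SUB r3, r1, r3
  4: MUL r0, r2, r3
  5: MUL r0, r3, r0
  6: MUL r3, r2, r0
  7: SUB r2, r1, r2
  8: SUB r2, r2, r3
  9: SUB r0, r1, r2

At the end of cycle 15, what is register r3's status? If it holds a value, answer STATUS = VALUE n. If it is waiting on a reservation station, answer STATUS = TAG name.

STATUS = VALUE -1

  c1: issue SUB r1<-Add1  regs: r0:3,r1:Add1,r2:6,r3:4
  c2: issue ADD r2<-Add2  regs: r0:3,r1:Add1,r2:Add2,r3:4
  c3: issue SUB r3<-Add3  regs: r0:3,r1:Add1,r2:Add2,r3:Add3
  c4: CDB Add1=1; issue SUB r3<-Add1  regs: r0:3,r1:1,r2:Add2,r3:Add1
  c5: issue MUL r0<-Mul1  regs: r0:Mul1,r1:1,r2:Add2,r3:Add1
  c6: issue MUL r0<-Mul2  regs: r0:Mul2,r1:1,r2:Add2,r3:Add1
  c7: CDB Add2=4; stall  regs: r0:Mul2,r1:1,r2:4,r3:Add1
  c8: CDB Add3=2; stall  regs: r0:Mul2,r1:1,r2:4,r3:Add1
  c9: stall  regs: r0:Mul2,r1:1,r2:4,r3:Add1
  c10: stall  regs: r0:Mul2,r1:1,r2:4,r3:Add1
  c11: CDB Add1=-1; stall  regs: r0:Mul2,r1:1,r2:4,r3:-1
  c12: stall  regs: r0:Mul2,r1:1,r2:4,r3:-1
  c13: stall  regs: r0:Mul2,r1:1,r2:4,r3:-1
  c14: stall  regs: r0:Mul2,r1:1,r2:4,r3:-1
  c15: stall  regs: r0:Mul2,r1:1,r2:4,r3:-1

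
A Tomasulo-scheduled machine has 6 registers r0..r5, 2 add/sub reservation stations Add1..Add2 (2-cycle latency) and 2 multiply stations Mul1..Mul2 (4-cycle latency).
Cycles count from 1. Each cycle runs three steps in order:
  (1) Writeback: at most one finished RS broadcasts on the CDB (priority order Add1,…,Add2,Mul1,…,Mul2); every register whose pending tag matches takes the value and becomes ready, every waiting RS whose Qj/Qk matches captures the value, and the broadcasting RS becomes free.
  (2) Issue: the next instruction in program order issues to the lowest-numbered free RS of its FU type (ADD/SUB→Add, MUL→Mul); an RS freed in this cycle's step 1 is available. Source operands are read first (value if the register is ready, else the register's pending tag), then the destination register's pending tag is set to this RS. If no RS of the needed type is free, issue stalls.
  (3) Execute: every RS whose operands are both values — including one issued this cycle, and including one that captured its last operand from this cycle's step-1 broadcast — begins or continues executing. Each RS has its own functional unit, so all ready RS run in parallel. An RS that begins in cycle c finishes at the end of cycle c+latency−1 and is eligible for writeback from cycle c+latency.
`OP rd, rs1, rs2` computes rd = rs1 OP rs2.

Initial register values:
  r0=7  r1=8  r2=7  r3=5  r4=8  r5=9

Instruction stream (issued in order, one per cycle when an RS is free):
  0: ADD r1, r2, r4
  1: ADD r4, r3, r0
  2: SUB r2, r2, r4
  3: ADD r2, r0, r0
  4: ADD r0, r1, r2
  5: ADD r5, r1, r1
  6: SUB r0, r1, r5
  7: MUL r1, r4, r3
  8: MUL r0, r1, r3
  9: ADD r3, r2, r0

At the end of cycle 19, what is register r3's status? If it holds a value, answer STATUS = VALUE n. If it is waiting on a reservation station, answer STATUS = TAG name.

STATUS = TAG Add1

  c1: issue ADD r1<-Add1  regs: r0:7,r1:Add1,r2:7,r3:5,r4:8,r5:9
  c2: issue ADD r4<-Add2  regs: r0:7,r1:Add1,r2:7,r3:5,r4:Add2,r5:9
  c3: CDB Add1=15; issue SUB r2<-Add1  regs: r0:7,r1:15,r2:Add1,r3:5,r4:Add2,r5:9
  c4: CDB Add2=12; issue ADD r2<-Add2  regs: r0:7,r1:15,r2:Add2,r3:5,r4:12,r5:9
  c5: stall  regs: r0:7,r1:15,r2:Add2,r3:5,r4:12,r5:9
  c6: CDB Add1=-5; issue ADD r0<-Add1  regs: r0:Add1,r1:15,r2:Add2,r3:5,r4:12,r5:9
  c7: CDB Add2=14; issue ADD r5<-Add2  regs: r0:Add1,r1:15,r2:14,r3:5,r4:12,r5:Add2
  c8: stall  regs: r0:Add1,r1:15,r2:14,r3:5,r4:12,r5:Add2
  c9: CDB Add1=29; issue SUB r0<-Add1  regs: r0:Add1,r1:15,r2:14,r3:5,r4:12,r5:Add2
  c10: CDB Add2=30; issue MUL r1<-Mul1  regs: r0:Add1,r1:Mul1,r2:14,r3:5,r4:12,r5:30
  c11: issue MUL r0<-Mul2  regs: r0:Mul2,r1:Mul1,r2:14,r3:5,r4:12,r5:30
  c12: CDB Add1=-15; issue ADD r3<-Add1  regs: r0:Mul2,r1:Mul1,r2:14,r3:Add1,r4:12,r5:30
  c13: -  regs: r0:Mul2,r1:Mul1,r2:14,r3:Add1,r4:12,r5:30
  c14: CDB Mul1=60  regs: r0:Mul2,r1:60,r2:14,r3:Add1,r4:12,r5:30
  c15: -  regs: r0:Mul2,r1:60,r2:14,r3:Add1,r4:12,r5:30
  c16: -  regs: r0:Mul2,r1:60,r2:14,r3:Add1,r4:12,r5:30
  c17: -  regs: r0:Mul2,r1:60,r2:14,r3:Add1,r4:12,r5:30
  c18: CDB Mul2=300  regs: r0:300,r1:60,r2:14,r3:Add1,r4:12,r5:30
  c19: -  regs: r0:300,r1:60,r2:14,r3:Add1,r4:12,r5:30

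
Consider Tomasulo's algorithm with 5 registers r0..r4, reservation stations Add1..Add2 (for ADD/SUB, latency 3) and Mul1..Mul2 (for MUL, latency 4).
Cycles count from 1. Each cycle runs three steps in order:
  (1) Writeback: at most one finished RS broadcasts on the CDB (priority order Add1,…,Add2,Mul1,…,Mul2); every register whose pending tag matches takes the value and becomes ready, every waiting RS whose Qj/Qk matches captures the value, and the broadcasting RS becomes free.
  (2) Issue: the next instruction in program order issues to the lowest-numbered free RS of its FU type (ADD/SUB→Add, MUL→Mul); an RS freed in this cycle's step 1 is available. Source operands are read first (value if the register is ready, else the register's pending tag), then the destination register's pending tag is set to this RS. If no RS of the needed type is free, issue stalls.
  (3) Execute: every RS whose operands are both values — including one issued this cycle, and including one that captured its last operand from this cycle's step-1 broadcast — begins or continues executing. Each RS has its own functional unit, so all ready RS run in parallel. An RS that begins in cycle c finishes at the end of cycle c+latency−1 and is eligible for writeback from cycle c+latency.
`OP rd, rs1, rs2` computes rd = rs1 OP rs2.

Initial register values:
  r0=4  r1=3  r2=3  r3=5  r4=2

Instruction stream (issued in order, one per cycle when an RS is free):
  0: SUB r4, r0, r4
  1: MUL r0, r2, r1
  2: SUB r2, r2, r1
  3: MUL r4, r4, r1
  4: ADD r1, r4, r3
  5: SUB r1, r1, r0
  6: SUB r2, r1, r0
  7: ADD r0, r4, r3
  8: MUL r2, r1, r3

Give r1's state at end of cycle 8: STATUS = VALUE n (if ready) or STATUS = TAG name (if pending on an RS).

STATUS = TAG Add2

  c1: issue SUB r4<-Add1  regs: r0:4,r1:3,r2:3,r3:5,r4:Add1
  c2: issue MUL r0<-Mul1  regs: r0:Mul1,r1:3,r2:3,r3:5,r4:Add1
  c3: issue SUB r2<-Add2  regs: r0:Mul1,r1:3,r2:Add2,r3:5,r4:Add1
  c4: CDB Add1=2; issue MUL r4<-Mul2  regs: r0:Mul1,r1:3,r2:Add2,r3:5,r4:Mul2
  c5: issue ADD r1<-Add1  regs: r0:Mul1,r1:Add1,r2:Add2,r3:5,r4:Mul2
  c6: CDB Add2=0; issue SUB r1<-Add2  regs: r0:Mul1,r1:Add2,r2:0,r3:5,r4:Mul2
  c7: CDB Mul1=9; stall  regs: r0:9,r1:Add2,r2:0,r3:5,r4:Mul2
  c8: CDB Mul2=6; stall  regs: r0:9,r1:Add2,r2:0,r3:5,r4:6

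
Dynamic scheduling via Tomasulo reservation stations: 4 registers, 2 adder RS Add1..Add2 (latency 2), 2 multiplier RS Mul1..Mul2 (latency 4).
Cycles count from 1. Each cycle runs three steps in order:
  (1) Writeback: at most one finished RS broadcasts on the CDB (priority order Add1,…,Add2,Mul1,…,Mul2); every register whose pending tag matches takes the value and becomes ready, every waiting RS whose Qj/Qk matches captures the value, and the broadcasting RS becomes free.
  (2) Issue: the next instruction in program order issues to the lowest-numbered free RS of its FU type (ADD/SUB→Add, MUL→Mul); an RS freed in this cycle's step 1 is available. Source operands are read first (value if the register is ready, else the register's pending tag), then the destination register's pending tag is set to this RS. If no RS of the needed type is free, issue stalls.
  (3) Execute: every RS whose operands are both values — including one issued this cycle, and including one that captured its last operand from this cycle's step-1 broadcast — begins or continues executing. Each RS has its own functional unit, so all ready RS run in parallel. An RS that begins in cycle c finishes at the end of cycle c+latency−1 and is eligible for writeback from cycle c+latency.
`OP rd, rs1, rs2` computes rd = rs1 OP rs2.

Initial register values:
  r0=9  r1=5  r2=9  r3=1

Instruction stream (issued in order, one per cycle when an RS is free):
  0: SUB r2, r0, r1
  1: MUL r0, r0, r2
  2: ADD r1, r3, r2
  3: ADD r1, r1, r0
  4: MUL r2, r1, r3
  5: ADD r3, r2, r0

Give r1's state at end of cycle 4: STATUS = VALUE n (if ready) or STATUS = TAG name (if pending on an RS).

  c1: issue SUB r2<-Add1  regs: r0:9,r1:5,r2:Add1,r3:1
  c2: issue MUL r0<-Mul1  regs: r0:Mul1,r1:5,r2:Add1,r3:1
  c3: CDB Add1=4; issue ADD r1<-Add1  regs: r0:Mul1,r1:Add1,r2:4,r3:1
  c4: issue ADD r1<-Add2  regs: r0:Mul1,r1:Add2,r2:4,r3:1

STATUS = TAG Add2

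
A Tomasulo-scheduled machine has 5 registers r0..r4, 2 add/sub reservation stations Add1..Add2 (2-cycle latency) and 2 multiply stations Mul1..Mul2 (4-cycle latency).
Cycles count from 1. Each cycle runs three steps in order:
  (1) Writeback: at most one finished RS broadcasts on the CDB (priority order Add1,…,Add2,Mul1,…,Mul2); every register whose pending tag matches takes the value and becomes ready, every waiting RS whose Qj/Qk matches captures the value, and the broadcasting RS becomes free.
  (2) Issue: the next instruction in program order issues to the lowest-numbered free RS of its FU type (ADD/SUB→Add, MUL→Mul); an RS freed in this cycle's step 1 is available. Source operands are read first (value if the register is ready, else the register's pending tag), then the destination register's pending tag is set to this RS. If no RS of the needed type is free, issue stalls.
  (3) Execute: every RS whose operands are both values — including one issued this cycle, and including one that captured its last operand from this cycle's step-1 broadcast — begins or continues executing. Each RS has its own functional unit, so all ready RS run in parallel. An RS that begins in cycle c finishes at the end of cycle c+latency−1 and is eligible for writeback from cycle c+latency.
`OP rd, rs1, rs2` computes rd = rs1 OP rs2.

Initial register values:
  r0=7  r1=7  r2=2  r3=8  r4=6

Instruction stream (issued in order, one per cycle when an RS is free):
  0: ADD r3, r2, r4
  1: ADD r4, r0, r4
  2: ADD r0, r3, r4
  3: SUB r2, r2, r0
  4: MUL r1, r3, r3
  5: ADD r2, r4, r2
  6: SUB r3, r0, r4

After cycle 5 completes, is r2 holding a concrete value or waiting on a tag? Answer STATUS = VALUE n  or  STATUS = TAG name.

STATUS = TAG Add2

  c1: issue ADD r3<-Add1  regs: r0:7,r1:7,r2:2,r3:Add1,r4:6
  c2: issue ADD r4<-Add2  regs: r0:7,r1:7,r2:2,r3:Add1,r4:Add2
  c3: CDB Add1=8; issue ADD r0<-Add1  regs: r0:Add1,r1:7,r2:2,r3:8,r4:Add2
  c4: CDB Add2=13; issue SUB r2<-Add2  regs: r0:Add1,r1:7,r2:Add2,r3:8,r4:13
  c5: issue MUL r1<-Mul1  regs: r0:Add1,r1:Mul1,r2:Add2,r3:8,r4:13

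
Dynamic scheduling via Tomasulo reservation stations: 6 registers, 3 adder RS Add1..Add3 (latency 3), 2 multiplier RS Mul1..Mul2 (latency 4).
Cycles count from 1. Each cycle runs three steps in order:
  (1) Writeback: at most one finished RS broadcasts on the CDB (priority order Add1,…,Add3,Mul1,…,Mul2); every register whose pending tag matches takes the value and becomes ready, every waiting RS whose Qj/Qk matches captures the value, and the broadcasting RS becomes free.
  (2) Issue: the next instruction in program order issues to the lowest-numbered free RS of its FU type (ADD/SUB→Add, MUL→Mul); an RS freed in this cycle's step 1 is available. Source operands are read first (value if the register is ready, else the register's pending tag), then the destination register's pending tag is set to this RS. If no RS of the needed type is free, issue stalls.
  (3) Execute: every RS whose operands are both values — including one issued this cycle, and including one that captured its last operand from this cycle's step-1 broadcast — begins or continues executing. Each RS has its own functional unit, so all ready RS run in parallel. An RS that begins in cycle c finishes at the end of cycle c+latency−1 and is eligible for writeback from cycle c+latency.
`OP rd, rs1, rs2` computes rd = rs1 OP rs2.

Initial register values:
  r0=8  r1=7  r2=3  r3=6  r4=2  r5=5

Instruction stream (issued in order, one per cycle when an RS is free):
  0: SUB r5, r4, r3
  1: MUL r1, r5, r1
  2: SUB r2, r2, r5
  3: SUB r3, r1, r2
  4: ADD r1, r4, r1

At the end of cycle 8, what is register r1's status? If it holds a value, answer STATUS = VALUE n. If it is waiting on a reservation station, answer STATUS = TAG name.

STATUS = TAG Add3

cycle 1: issue SUB r5<-Add1 // r0:8,r1:7,r2:3,r3:6,r4:2,r5:Add1
cycle 2: issue MUL r1<-Mul1 // r0:8,r1:Mul1,r2:3,r3:6,r4:2,r5:Add1
cycle 3: issue SUB r2<-Add2 // r0:8,r1:Mul1,r2:Add2,r3:6,r4:2,r5:Add1
cycle 4: CDB Add1=-4; issue SUB r3<-Add1 // r0:8,r1:Mul1,r2:Add2,r3:Add1,r4:2,r5:-4
cycle 5: issue ADD r1<-Add3 // r0:8,r1:Add3,r2:Add2,r3:Add1,r4:2,r5:-4
cycle 6: - // r0:8,r1:Add3,r2:Add2,r3:Add1,r4:2,r5:-4
cycle 7: CDB Add2=7 // r0:8,r1:Add3,r2:7,r3:Add1,r4:2,r5:-4
cycle 8: CDB Mul1=-28 // r0:8,r1:Add3,r2:7,r3:Add1,r4:2,r5:-4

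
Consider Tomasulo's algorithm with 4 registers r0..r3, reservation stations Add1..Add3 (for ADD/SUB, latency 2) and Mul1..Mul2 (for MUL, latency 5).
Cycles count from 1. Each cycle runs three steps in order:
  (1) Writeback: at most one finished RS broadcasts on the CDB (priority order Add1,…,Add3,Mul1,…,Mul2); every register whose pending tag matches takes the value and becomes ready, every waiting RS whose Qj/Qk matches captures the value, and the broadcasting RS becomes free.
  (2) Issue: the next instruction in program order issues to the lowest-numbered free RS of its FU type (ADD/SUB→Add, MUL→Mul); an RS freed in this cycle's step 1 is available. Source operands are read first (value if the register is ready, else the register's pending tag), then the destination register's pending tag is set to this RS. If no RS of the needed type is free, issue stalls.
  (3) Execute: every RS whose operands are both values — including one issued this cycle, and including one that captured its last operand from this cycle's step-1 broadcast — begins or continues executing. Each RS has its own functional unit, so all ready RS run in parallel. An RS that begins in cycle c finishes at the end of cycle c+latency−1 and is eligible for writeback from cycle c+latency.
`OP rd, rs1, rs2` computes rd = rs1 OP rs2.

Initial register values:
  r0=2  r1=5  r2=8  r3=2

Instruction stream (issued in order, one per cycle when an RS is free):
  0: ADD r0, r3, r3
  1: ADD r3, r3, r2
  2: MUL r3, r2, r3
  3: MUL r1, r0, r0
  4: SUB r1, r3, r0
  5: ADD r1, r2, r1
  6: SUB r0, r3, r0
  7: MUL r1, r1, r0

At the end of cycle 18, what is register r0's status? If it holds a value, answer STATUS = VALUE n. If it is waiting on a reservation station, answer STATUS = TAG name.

STATUS = VALUE 76

cycle 1: issue ADD r0<-Add1 // r0:Add1,r1:5,r2:8,r3:2
cycle 2: issue ADD r3<-Add2 // r0:Add1,r1:5,r2:8,r3:Add2
cycle 3: CDB Add1=4; issue MUL r3<-Mul1 // r0:4,r1:5,r2:8,r3:Mul1
cycle 4: CDB Add2=10; issue MUL r1<-Mul2 // r0:4,r1:Mul2,r2:8,r3:Mul1
cycle 5: issue SUB r1<-Add1 // r0:4,r1:Add1,r2:8,r3:Mul1
cycle 6: issue ADD r1<-Add2 // r0:4,r1:Add2,r2:8,r3:Mul1
cycle 7: issue SUB r0<-Add3 // r0:Add3,r1:Add2,r2:8,r3:Mul1
cycle 8: stall // r0:Add3,r1:Add2,r2:8,r3:Mul1
cycle 9: CDB Mul1=80; issue MUL r1<-Mul1 // r0:Add3,r1:Mul1,r2:8,r3:80
cycle 10: CDB Mul2=16 // r0:Add3,r1:Mul1,r2:8,r3:80
cycle 11: CDB Add1=76 // r0:Add3,r1:Mul1,r2:8,r3:80
cycle 12: CDB Add3=76 // r0:76,r1:Mul1,r2:8,r3:80
cycle 13: CDB Add2=84 // r0:76,r1:Mul1,r2:8,r3:80
cycle 14: - // r0:76,r1:Mul1,r2:8,r3:80
cycle 15: - // r0:76,r1:Mul1,r2:8,r3:80
cycle 16: - // r0:76,r1:Mul1,r2:8,r3:80
cycle 17: - // r0:76,r1:Mul1,r2:8,r3:80
cycle 18: CDB Mul1=6384 // r0:76,r1:6384,r2:8,r3:80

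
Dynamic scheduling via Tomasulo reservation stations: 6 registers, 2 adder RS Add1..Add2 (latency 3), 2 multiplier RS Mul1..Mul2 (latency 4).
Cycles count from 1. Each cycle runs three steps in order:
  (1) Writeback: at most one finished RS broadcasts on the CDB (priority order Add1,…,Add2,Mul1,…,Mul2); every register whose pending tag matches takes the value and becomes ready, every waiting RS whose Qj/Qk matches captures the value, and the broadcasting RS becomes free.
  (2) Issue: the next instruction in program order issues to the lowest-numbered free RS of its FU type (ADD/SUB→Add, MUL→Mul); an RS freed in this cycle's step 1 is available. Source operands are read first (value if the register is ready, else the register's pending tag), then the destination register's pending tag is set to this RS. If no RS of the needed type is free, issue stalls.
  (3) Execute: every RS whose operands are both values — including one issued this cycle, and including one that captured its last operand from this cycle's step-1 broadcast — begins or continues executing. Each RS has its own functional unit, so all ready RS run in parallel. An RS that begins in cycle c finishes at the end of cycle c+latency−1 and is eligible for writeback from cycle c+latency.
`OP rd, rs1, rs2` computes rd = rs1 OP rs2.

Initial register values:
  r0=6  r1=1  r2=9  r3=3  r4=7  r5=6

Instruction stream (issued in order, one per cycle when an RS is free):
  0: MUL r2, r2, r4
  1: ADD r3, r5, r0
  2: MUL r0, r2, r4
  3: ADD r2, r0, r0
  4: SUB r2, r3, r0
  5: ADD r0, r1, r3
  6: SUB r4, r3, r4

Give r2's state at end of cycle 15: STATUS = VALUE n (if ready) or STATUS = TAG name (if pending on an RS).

STATUS = VALUE -429

c1: issue MUL r2<-Mul1 | r0:6,r1:1,r2:Mul1,r3:3,r4:7,r5:6
c2: issue ADD r3<-Add1 | r0:6,r1:1,r2:Mul1,r3:Add1,r4:7,r5:6
c3: issue MUL r0<-Mul2 | r0:Mul2,r1:1,r2:Mul1,r3:Add1,r4:7,r5:6
c4: issue ADD r2<-Add2 | r0:Mul2,r1:1,r2:Add2,r3:Add1,r4:7,r5:6
c5: CDB Add1=12; issue SUB r2<-Add1 | r0:Mul2,r1:1,r2:Add1,r3:12,r4:7,r5:6
c6: CDB Mul1=63; stall | r0:Mul2,r1:1,r2:Add1,r3:12,r4:7,r5:6
c7: stall | r0:Mul2,r1:1,r2:Add1,r3:12,r4:7,r5:6
c8: stall | r0:Mul2,r1:1,r2:Add1,r3:12,r4:7,r5:6
c9: stall | r0:Mul2,r1:1,r2:Add1,r3:12,r4:7,r5:6
c10: CDB Mul2=441; stall | r0:441,r1:1,r2:Add1,r3:12,r4:7,r5:6
c11: stall | r0:441,r1:1,r2:Add1,r3:12,r4:7,r5:6
c12: stall | r0:441,r1:1,r2:Add1,r3:12,r4:7,r5:6
c13: CDB Add1=-429; issue ADD r0<-Add1 | r0:Add1,r1:1,r2:-429,r3:12,r4:7,r5:6
c14: CDB Add2=882; issue SUB r4<-Add2 | r0:Add1,r1:1,r2:-429,r3:12,r4:Add2,r5:6
c15: - | r0:Add1,r1:1,r2:-429,r3:12,r4:Add2,r5:6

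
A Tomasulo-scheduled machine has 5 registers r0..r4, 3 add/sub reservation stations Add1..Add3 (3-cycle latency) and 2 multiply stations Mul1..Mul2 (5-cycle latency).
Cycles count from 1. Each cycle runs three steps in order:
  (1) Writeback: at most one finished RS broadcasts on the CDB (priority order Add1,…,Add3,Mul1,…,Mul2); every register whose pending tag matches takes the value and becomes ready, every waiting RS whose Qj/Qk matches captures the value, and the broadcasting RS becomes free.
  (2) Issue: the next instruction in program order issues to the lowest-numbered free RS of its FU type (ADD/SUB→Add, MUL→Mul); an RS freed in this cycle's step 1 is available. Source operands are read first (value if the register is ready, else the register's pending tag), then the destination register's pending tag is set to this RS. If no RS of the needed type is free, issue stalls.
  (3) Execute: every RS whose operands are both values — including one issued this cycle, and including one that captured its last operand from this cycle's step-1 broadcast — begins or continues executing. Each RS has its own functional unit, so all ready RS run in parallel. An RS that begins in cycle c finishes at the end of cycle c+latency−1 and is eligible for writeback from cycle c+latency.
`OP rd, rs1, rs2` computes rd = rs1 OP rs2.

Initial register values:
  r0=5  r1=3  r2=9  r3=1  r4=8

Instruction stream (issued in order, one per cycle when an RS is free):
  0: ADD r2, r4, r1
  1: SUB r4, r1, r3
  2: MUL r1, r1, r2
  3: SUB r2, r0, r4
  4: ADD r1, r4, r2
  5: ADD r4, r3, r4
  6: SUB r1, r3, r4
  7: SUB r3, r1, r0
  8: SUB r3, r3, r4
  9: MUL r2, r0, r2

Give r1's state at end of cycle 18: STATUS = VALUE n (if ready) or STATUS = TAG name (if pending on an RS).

STATUS = VALUE -2

cycle 1: issue ADD r2<-Add1 // r0:5,r1:3,r2:Add1,r3:1,r4:8
cycle 2: issue SUB r4<-Add2 // r0:5,r1:3,r2:Add1,r3:1,r4:Add2
cycle 3: issue MUL r1<-Mul1 // r0:5,r1:Mul1,r2:Add1,r3:1,r4:Add2
cycle 4: CDB Add1=11; issue SUB r2<-Add1 // r0:5,r1:Mul1,r2:Add1,r3:1,r4:Add2
cycle 5: CDB Add2=2; issue ADD r1<-Add2 // r0:5,r1:Add2,r2:Add1,r3:1,r4:2
cycle 6: issue ADD r4<-Add3 // r0:5,r1:Add2,r2:Add1,r3:1,r4:Add3
cycle 7: stall // r0:5,r1:Add2,r2:Add1,r3:1,r4:Add3
cycle 8: CDB Add1=3; issue SUB r1<-Add1 // r0:5,r1:Add1,r2:3,r3:1,r4:Add3
cycle 9: CDB Add3=3; issue SUB r3<-Add3 // r0:5,r1:Add1,r2:3,r3:Add3,r4:3
cycle 10: CDB Mul1=33; stall // r0:5,r1:Add1,r2:3,r3:Add3,r4:3
cycle 11: CDB Add2=5; issue SUB r3<-Add2 // r0:5,r1:Add1,r2:3,r3:Add2,r4:3
cycle 12: CDB Add1=-2; issue MUL r2<-Mul1 // r0:5,r1:-2,r2:Mul1,r3:Add2,r4:3
cycle 13: - // r0:5,r1:-2,r2:Mul1,r3:Add2,r4:3
cycle 14: - // r0:5,r1:-2,r2:Mul1,r3:Add2,r4:3
cycle 15: CDB Add3=-7 // r0:5,r1:-2,r2:Mul1,r3:Add2,r4:3
cycle 16: - // r0:5,r1:-2,r2:Mul1,r3:Add2,r4:3
cycle 17: CDB Mul1=15 // r0:5,r1:-2,r2:15,r3:Add2,r4:3
cycle 18: CDB Add2=-10 // r0:5,r1:-2,r2:15,r3:-10,r4:3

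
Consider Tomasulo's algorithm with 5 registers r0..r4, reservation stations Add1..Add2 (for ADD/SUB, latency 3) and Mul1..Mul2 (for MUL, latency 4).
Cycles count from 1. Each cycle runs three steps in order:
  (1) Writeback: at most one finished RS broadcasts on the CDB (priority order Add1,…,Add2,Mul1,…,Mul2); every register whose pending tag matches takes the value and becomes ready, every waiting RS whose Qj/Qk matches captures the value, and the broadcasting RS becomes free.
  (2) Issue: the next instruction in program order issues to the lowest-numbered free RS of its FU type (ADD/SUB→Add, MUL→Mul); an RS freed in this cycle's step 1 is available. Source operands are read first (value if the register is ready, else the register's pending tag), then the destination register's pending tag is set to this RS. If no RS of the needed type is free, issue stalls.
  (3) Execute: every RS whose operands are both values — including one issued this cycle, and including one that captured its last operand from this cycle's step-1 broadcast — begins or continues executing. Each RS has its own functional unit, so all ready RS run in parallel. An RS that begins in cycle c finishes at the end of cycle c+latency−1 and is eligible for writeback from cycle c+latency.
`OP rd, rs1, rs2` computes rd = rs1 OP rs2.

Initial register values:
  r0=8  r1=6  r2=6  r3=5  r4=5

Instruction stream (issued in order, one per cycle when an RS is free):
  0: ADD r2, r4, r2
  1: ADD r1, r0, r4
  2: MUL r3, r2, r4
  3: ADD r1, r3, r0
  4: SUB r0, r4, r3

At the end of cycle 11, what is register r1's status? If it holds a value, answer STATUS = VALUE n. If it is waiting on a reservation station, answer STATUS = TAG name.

c1: issue ADD r2<-Add1 | r0:8,r1:6,r2:Add1,r3:5,r4:5
c2: issue ADD r1<-Add2 | r0:8,r1:Add2,r2:Add1,r3:5,r4:5
c3: issue MUL r3<-Mul1 | r0:8,r1:Add2,r2:Add1,r3:Mul1,r4:5
c4: CDB Add1=11; issue ADD r1<-Add1 | r0:8,r1:Add1,r2:11,r3:Mul1,r4:5
c5: CDB Add2=13; issue SUB r0<-Add2 | r0:Add2,r1:Add1,r2:11,r3:Mul1,r4:5
c6: - | r0:Add2,r1:Add1,r2:11,r3:Mul1,r4:5
c7: - | r0:Add2,r1:Add1,r2:11,r3:Mul1,r4:5
c8: CDB Mul1=55 | r0:Add2,r1:Add1,r2:11,r3:55,r4:5
c9: - | r0:Add2,r1:Add1,r2:11,r3:55,r4:5
c10: - | r0:Add2,r1:Add1,r2:11,r3:55,r4:5
c11: CDB Add1=63 | r0:Add2,r1:63,r2:11,r3:55,r4:5

STATUS = VALUE 63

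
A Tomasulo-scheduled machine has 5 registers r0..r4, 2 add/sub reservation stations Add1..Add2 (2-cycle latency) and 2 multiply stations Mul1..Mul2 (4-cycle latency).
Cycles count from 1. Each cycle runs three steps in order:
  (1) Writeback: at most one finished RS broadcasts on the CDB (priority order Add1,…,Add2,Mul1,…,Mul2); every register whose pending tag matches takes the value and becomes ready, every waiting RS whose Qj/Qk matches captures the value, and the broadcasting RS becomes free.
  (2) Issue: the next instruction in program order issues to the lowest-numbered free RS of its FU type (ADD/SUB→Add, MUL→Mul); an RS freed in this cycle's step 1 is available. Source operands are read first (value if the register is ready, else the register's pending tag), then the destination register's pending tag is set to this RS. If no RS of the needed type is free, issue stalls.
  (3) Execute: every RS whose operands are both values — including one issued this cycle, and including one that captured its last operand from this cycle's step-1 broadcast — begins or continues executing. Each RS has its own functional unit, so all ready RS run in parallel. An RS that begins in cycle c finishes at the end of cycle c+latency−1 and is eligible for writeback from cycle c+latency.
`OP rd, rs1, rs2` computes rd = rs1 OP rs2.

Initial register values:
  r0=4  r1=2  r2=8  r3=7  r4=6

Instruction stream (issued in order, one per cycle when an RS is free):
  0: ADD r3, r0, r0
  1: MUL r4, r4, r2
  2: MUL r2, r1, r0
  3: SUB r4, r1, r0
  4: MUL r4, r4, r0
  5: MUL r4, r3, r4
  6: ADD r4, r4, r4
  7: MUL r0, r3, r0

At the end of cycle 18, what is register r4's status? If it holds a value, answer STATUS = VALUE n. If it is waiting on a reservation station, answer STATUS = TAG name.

STATUS = VALUE -128

  c1: issue ADD r3<-Add1  regs: r0:4,r1:2,r2:8,r3:Add1,r4:6
  c2: issue MUL r4<-Mul1  regs: r0:4,r1:2,r2:8,r3:Add1,r4:Mul1
  c3: CDB Add1=8; issue MUL r2<-Mul2  regs: r0:4,r1:2,r2:Mul2,r3:8,r4:Mul1
  c4: issue SUB r4<-Add1  regs: r0:4,r1:2,r2:Mul2,r3:8,r4:Add1
  c5: stall  regs: r0:4,r1:2,r2:Mul2,r3:8,r4:Add1
  c6: CDB Add1=-2; stall  regs: r0:4,r1:2,r2:Mul2,r3:8,r4:-2
  c7: CDB Mul1=48; issue MUL r4<-Mul1  regs: r0:4,r1:2,r2:Mul2,r3:8,r4:Mul1
  c8: CDB Mul2=8; issue MUL r4<-Mul2  regs: r0:4,r1:2,r2:8,r3:8,r4:Mul2
  c9: issue ADD r4<-Add1  regs: r0:4,r1:2,r2:8,r3:8,r4:Add1
  c10: stall  regs: r0:4,r1:2,r2:8,r3:8,r4:Add1
  c11: CDB Mul1=-8; issue MUL r0<-Mul1  regs: r0:Mul1,r1:2,r2:8,r3:8,r4:Add1
  c12: -  regs: r0:Mul1,r1:2,r2:8,r3:8,r4:Add1
  c13: -  regs: r0:Mul1,r1:2,r2:8,r3:8,r4:Add1
  c14: -  regs: r0:Mul1,r1:2,r2:8,r3:8,r4:Add1
  c15: CDB Mul1=32  regs: r0:32,r1:2,r2:8,r3:8,r4:Add1
  c16: CDB Mul2=-64  regs: r0:32,r1:2,r2:8,r3:8,r4:Add1
  c17: -  regs: r0:32,r1:2,r2:8,r3:8,r4:Add1
  c18: CDB Add1=-128  regs: r0:32,r1:2,r2:8,r3:8,r4:-128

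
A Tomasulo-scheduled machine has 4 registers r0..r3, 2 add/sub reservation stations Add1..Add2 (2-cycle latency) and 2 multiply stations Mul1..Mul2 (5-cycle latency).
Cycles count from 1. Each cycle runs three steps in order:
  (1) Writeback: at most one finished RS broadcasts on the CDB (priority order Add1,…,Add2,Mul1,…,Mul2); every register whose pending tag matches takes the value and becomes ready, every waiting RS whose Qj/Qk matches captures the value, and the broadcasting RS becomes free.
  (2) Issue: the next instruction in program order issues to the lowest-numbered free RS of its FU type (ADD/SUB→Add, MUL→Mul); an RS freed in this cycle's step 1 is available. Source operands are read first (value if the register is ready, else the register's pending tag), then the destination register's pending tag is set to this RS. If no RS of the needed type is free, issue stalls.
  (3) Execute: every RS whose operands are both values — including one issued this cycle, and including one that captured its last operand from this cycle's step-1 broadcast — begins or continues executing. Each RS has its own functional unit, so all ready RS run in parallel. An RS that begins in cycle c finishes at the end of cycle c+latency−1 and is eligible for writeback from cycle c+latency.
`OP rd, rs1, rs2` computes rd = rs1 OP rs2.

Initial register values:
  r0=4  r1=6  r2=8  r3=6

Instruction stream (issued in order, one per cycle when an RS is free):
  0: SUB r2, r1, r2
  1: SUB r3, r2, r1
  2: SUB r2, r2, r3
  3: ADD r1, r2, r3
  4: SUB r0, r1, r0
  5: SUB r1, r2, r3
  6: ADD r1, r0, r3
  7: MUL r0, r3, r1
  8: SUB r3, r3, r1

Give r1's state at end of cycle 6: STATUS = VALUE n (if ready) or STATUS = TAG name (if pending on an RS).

STATUS = TAG Add2

c1: issue SUB r2<-Add1 | r0:4,r1:6,r2:Add1,r3:6
c2: issue SUB r3<-Add2 | r0:4,r1:6,r2:Add1,r3:Add2
c3: CDB Add1=-2; issue SUB r2<-Add1 | r0:4,r1:6,r2:Add1,r3:Add2
c4: stall | r0:4,r1:6,r2:Add1,r3:Add2
c5: CDB Add2=-8; issue ADD r1<-Add2 | r0:4,r1:Add2,r2:Add1,r3:-8
c6: stall | r0:4,r1:Add2,r2:Add1,r3:-8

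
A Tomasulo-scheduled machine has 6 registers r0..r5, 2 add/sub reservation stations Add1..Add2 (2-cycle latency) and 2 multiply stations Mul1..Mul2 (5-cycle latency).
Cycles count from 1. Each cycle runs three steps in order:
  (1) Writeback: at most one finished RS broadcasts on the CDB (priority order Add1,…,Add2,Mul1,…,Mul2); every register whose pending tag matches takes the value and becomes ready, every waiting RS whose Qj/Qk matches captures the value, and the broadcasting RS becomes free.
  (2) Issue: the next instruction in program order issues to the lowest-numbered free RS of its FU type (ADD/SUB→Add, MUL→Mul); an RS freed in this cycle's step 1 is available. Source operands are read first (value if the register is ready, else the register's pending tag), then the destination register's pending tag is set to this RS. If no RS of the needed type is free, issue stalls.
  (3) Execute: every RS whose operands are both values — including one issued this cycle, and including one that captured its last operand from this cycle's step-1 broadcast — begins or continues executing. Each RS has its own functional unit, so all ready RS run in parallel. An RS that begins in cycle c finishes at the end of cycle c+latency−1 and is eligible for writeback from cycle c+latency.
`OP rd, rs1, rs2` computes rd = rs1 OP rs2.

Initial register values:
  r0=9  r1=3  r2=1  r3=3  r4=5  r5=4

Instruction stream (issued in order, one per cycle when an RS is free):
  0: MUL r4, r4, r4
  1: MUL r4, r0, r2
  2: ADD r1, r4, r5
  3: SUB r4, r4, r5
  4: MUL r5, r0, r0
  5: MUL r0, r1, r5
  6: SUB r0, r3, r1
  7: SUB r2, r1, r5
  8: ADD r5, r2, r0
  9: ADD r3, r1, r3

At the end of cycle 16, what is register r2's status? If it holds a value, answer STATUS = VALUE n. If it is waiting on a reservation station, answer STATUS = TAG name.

c1: issue MUL r4<-Mul1 | r0:9,r1:3,r2:1,r3:3,r4:Mul1,r5:4
c2: issue MUL r4<-Mul2 | r0:9,r1:3,r2:1,r3:3,r4:Mul2,r5:4
c3: issue ADD r1<-Add1 | r0:9,r1:Add1,r2:1,r3:3,r4:Mul2,r5:4
c4: issue SUB r4<-Add2 | r0:9,r1:Add1,r2:1,r3:3,r4:Add2,r5:4
c5: stall | r0:9,r1:Add1,r2:1,r3:3,r4:Add2,r5:4
c6: CDB Mul1=25; issue MUL r5<-Mul1 | r0:9,r1:Add1,r2:1,r3:3,r4:Add2,r5:Mul1
c7: CDB Mul2=9; issue MUL r0<-Mul2 | r0:Mul2,r1:Add1,r2:1,r3:3,r4:Add2,r5:Mul1
c8: stall | r0:Mul2,r1:Add1,r2:1,r3:3,r4:Add2,r5:Mul1
c9: CDB Add1=13; issue SUB r0<-Add1 | r0:Add1,r1:13,r2:1,r3:3,r4:Add2,r5:Mul1
c10: CDB Add2=5; issue SUB r2<-Add2 | r0:Add1,r1:13,r2:Add2,r3:3,r4:5,r5:Mul1
c11: CDB Add1=-10; issue ADD r5<-Add1 | r0:-10,r1:13,r2:Add2,r3:3,r4:5,r5:Add1
c12: CDB Mul1=81; stall | r0:-10,r1:13,r2:Add2,r3:3,r4:5,r5:Add1
c13: stall | r0:-10,r1:13,r2:Add2,r3:3,r4:5,r5:Add1
c14: CDB Add2=-68; issue ADD r3<-Add2 | r0:-10,r1:13,r2:-68,r3:Add2,r4:5,r5:Add1
c15: - | r0:-10,r1:13,r2:-68,r3:Add2,r4:5,r5:Add1
c16: CDB Add1=-78 | r0:-10,r1:13,r2:-68,r3:Add2,r4:5,r5:-78

STATUS = VALUE -68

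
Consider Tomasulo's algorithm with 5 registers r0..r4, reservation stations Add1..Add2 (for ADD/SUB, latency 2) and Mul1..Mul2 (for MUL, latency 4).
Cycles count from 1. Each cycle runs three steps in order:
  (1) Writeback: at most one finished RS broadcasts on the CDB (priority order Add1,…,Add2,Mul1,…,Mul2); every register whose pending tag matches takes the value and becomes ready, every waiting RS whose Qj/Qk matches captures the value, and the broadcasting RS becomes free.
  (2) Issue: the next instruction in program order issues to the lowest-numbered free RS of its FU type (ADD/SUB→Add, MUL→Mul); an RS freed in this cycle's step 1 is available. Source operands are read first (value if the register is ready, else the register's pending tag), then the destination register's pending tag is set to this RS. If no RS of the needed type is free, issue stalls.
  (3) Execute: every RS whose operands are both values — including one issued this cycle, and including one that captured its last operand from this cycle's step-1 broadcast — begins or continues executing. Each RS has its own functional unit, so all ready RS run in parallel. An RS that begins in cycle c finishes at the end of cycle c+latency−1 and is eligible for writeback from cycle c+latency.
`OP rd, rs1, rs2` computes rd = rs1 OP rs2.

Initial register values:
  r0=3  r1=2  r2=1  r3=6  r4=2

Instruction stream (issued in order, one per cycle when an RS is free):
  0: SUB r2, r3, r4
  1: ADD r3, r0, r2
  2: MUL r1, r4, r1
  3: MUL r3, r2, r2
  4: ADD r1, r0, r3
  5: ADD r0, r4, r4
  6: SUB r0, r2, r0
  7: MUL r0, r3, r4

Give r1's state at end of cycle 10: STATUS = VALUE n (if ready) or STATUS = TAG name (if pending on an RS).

cycle 1: issue SUB r2<-Add1 // r0:3,r1:2,r2:Add1,r3:6,r4:2
cycle 2: issue ADD r3<-Add2 // r0:3,r1:2,r2:Add1,r3:Add2,r4:2
cycle 3: CDB Add1=4; issue MUL r1<-Mul1 // r0:3,r1:Mul1,r2:4,r3:Add2,r4:2
cycle 4: issue MUL r3<-Mul2 // r0:3,r1:Mul1,r2:4,r3:Mul2,r4:2
cycle 5: CDB Add2=7; issue ADD r1<-Add1 // r0:3,r1:Add1,r2:4,r3:Mul2,r4:2
cycle 6: issue ADD r0<-Add2 // r0:Add2,r1:Add1,r2:4,r3:Mul2,r4:2
cycle 7: CDB Mul1=4; stall // r0:Add2,r1:Add1,r2:4,r3:Mul2,r4:2
cycle 8: CDB Add2=4; issue SUB r0<-Add2 // r0:Add2,r1:Add1,r2:4,r3:Mul2,r4:2
cycle 9: CDB Mul2=16; issue MUL r0<-Mul1 // r0:Mul1,r1:Add1,r2:4,r3:16,r4:2
cycle 10: CDB Add2=0 // r0:Mul1,r1:Add1,r2:4,r3:16,r4:2

STATUS = TAG Add1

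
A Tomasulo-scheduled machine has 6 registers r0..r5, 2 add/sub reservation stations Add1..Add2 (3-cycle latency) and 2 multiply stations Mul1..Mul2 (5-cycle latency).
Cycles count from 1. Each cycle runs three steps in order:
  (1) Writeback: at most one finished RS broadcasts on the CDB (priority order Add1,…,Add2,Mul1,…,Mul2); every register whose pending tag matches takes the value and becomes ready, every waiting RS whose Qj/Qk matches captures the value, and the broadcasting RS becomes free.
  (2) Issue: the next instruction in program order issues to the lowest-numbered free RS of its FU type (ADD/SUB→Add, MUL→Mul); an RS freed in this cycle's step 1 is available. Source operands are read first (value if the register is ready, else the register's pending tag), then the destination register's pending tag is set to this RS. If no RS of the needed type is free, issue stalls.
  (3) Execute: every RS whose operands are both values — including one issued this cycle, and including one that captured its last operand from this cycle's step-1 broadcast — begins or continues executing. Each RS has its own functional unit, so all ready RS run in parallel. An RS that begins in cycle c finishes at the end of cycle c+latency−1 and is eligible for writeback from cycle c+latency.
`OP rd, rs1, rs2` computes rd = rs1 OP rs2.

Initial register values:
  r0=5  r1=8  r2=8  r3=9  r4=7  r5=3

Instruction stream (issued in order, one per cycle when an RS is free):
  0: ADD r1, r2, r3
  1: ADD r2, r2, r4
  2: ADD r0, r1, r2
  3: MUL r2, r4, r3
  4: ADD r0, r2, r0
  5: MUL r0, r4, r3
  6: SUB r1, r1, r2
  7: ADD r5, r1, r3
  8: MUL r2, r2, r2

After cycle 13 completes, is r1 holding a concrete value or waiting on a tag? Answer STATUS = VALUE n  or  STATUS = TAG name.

STATUS = VALUE -46

cycle 1: issue ADD r1<-Add1 // r0:5,r1:Add1,r2:8,r3:9,r4:7,r5:3
cycle 2: issue ADD r2<-Add2 // r0:5,r1:Add1,r2:Add2,r3:9,r4:7,r5:3
cycle 3: stall // r0:5,r1:Add1,r2:Add2,r3:9,r4:7,r5:3
cycle 4: CDB Add1=17; issue ADD r0<-Add1 // r0:Add1,r1:17,r2:Add2,r3:9,r4:7,r5:3
cycle 5: CDB Add2=15; issue MUL r2<-Mul1 // r0:Add1,r1:17,r2:Mul1,r3:9,r4:7,r5:3
cycle 6: issue ADD r0<-Add2 // r0:Add2,r1:17,r2:Mul1,r3:9,r4:7,r5:3
cycle 7: issue MUL r0<-Mul2 // r0:Mul2,r1:17,r2:Mul1,r3:9,r4:7,r5:3
cycle 8: CDB Add1=32; issue SUB r1<-Add1 // r0:Mul2,r1:Add1,r2:Mul1,r3:9,r4:7,r5:3
cycle 9: stall // r0:Mul2,r1:Add1,r2:Mul1,r3:9,r4:7,r5:3
cycle 10: CDB Mul1=63; stall // r0:Mul2,r1:Add1,r2:63,r3:9,r4:7,r5:3
cycle 11: stall // r0:Mul2,r1:Add1,r2:63,r3:9,r4:7,r5:3
cycle 12: CDB Mul2=63; stall // r0:63,r1:Add1,r2:63,r3:9,r4:7,r5:3
cycle 13: CDB Add1=-46; issue ADD r5<-Add1 // r0:63,r1:-46,r2:63,r3:9,r4:7,r5:Add1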